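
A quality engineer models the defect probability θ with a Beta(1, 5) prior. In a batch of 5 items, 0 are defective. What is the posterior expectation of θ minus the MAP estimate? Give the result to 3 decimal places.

Posterior: Beta(1+0, 5+5) = Beta(1, 10).
Since α = 1 ≤ 1 and β > 1, the Beta density is monotone decreasing on [0,1]; the mode is at 0.
Mean = 1/(1+10) = 0.091.
Difference = 0.091 − 0.000 = 0.091.

0.091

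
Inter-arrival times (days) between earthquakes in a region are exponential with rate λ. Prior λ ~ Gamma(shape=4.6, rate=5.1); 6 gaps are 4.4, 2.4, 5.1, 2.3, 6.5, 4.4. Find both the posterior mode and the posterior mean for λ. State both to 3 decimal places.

MAP = 0.318, posterior mean = 0.351

Σ times = 25.1. Posterior: Gamma(shape = 4.6+6 = 10.6, rate = 5.1+25.1 = 30.2).
Mode = (α−1)/β = 9.6/30.2 = 0.318.
Mean = α/β = 10.6/30.2 = 0.351.
The posterior is right-skewed, so the mean exceeds the mode.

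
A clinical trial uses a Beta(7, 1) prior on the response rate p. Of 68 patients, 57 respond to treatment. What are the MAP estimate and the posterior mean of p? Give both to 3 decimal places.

Posterior: Beta(7+57, 1+11) = Beta(64, 12).
Mode = (64−1)/(64+12−2) = 63/74 = 0.851.
Mean = 64/(64+12) = 64/76 = 0.842.

MAP estimate = 0.851, posterior mean = 0.842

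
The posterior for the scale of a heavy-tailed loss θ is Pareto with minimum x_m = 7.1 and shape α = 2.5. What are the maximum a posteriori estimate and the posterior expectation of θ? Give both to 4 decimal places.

MAP = 7.1000, posterior mean = 11.8333

The Pareto density is strictly decreasing on [x_m, ∞), so the mode is x_m = 7.1000.
Mean = α·x_m/(α−1) = 2.5·7.1/1.5 = 11.8333.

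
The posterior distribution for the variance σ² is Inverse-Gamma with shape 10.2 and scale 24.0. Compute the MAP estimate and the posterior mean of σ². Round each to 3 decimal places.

MAP estimate = 2.143, posterior mean = 2.609

Mode = β/(α+1) = 24.0/11.2 = 2.143.
Mean = β/(α−1) = 24.0/9.2 = 2.609.
The mean is pulled above the mode by the posterior's right skew.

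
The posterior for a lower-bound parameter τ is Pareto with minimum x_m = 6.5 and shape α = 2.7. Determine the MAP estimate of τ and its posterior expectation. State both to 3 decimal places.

The Pareto density is strictly decreasing on [x_m, ∞), so the mode is x_m = 6.500.
Mean = α·x_m/(α−1) = 2.7·6.5/1.7 = 10.324.

τ_MAP = 6.500, E[τ|data] = 10.324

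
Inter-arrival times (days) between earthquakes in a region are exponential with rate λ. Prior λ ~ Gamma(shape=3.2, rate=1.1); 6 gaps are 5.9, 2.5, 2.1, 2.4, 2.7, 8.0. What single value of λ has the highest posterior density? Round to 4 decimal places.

0.3320

Σ times = 23.6. Posterior: Gamma(shape = 3.2+6 = 9.2, rate = 1.1+23.6 = 24.7).
Mode = (α−1)/β = 8.2/24.7 = 0.3320.
Mean = α/β = 9.2/24.7 = 0.3725.
This is the posterior mode — the MAP estimate.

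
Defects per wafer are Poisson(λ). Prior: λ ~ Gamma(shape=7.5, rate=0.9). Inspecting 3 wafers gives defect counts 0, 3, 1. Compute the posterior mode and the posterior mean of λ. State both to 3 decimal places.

MAP = 2.692, posterior mean = 2.949

Σ counts = 4. Posterior: Gamma(shape = 7.5+4 = 11.5, rate = 0.9+3 = 3.9).
Mode = (α−1)/β = 10.5/3.9 = 2.692.
Mean = α/β = 11.5/3.9 = 2.949.
Mean > mode: the posterior has a right tail.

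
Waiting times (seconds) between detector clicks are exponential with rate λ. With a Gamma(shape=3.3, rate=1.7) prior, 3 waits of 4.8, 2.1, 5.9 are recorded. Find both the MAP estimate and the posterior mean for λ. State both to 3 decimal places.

Σ times = 12.8. Posterior: Gamma(shape = 3.3+3 = 6.3, rate = 1.7+12.8 = 14.5).
Mode = (α−1)/β = 5.3/14.5 = 0.366.
Mean = α/β = 6.3/14.5 = 0.434.

MAP = 0.366; posterior mean = 0.434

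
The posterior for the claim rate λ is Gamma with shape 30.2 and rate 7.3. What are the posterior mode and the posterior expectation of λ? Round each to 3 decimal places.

MAP = 4.000, posterior mean = 4.137

Mode = (α−1)/β = 29.2/7.3 = 4.000.
Mean = α/β = 30.2/7.3 = 4.137.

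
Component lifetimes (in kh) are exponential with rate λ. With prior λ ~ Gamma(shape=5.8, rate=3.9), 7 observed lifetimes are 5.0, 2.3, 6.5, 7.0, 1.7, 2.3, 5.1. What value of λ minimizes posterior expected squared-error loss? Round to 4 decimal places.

Σ times = 29.9. Posterior: Gamma(shape = 5.8+7 = 12.8, rate = 3.9+29.9 = 33.8).
Mode = (α−1)/β = 11.8/33.8 = 0.3491.
Mean = α/β = 12.8/33.8 = 0.3787.
Squared-error loss ⇒ the optimal estimator is the posterior mean.

0.3787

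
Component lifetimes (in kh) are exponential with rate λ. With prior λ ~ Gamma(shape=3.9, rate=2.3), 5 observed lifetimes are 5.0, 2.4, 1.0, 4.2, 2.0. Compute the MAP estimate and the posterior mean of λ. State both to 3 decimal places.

MAP: 0.467. Posterior mean: 0.527.

Σ times = 14.6. Posterior: Gamma(shape = 3.9+5 = 8.9, rate = 2.3+14.6 = 16.9).
Mode = (α−1)/β = 7.9/16.9 = 0.467.
Mean = α/β = 8.9/16.9 = 0.527.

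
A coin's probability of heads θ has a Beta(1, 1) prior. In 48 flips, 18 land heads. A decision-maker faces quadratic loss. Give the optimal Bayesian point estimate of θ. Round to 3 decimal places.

0.380

Posterior: Beta(1+18, 1+30) = Beta(19, 31).
Mode = (19−1)/(19+31−2) = 18/48 = 0.375.
With a flat prior the MAP equals the MLE, 18/48.
Mean = 19/(19+31) = 19/50 = 0.380.
Quadratic loss ⇒ the optimal estimator is the posterior mean.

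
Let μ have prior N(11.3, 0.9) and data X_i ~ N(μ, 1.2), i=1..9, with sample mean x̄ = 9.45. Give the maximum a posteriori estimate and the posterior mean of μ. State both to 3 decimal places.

maximum a posteriori estimate = 9.689, posterior mean = 9.689

Posterior for μ is Normal. Precision-weighted mean: (1/0.9·11.3 + 9/1.2·9.45) / (1/0.9 + 9/1.2) = 9.689.
A Normal posterior is symmetric, so mode = mean.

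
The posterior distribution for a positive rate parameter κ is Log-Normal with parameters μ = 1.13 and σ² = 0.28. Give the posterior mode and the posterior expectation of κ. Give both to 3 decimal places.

MAP = 2.340, posterior mean = 3.561

Mode = exp(μ − σ²) = exp(0.85) = 2.340.
Mean = exp(μ + σ²/2) = exp(1.270) = 3.561.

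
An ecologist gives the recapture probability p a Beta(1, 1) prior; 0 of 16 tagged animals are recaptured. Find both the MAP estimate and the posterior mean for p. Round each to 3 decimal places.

Posterior: Beta(1+0, 1+16) = Beta(1, 17).
Since α = 1 ≤ 1 and β > 1, the Beta density is monotone decreasing on [0,1]; the mode is at 0.
Mean = 1/(1+17) = 0.056.

p_MAP = 0.000, E[p|data] = 0.056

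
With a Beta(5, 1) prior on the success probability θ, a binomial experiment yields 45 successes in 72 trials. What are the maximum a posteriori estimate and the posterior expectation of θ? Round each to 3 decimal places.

Posterior: Beta(5+45, 1+27) = Beta(50, 28).
Mode = (50−1)/(50+28−2) = 49/76 = 0.645.
Mean = 50/(50+28) = 50/78 = 0.641.

MAP = 0.645; posterior mean = 0.641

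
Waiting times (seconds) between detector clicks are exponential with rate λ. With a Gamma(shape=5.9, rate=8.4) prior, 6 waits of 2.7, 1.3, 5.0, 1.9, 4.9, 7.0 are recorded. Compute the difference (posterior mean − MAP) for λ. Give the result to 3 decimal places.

Σ times = 22.8. Posterior: Gamma(shape = 5.9+6 = 11.9, rate = 8.4+22.8 = 31.2).
Mode = (α−1)/β = 10.9/31.2 = 0.349.
Mean = α/β = 11.9/31.2 = 0.381.
Difference = 0.381 − 0.349 = 0.032.

0.032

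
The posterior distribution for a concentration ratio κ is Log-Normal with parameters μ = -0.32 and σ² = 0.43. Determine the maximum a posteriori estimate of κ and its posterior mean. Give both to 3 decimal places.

Mode = exp(μ − σ²) = exp(-0.75) = 0.472.
Mean = exp(μ + σ²/2) = exp(-0.105) = 0.900.
Right-skewed posterior ⇒ mode < mean.

MAP = 0.472, posterior mean = 0.900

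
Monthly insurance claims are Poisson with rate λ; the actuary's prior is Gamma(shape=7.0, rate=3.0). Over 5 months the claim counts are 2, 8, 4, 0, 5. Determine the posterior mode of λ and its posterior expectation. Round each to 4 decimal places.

λ_MAP = 3.1250, E[λ|data] = 3.2500

Σ counts = 19. Posterior: Gamma(shape = 7.0+19 = 26.0, rate = 3.0+5 = 8.0).
Mode = (α−1)/β = 25.0/8.0 = 3.1250.
Mean = α/β = 26.0/8.0 = 3.2500.
Right-skewed posterior ⇒ mode < mean.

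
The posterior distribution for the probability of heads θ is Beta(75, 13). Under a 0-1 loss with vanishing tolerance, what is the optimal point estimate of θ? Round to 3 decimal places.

Mode = (75−1)/(75+13−2) = 74/86 = 0.860.
Mean = 75/(75+13) = 75/88 = 0.852.
This is the posterior mode — the MAP estimate.

0.860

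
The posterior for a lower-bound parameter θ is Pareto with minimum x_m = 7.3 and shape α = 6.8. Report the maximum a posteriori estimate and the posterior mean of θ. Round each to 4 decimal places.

maximum a posteriori estimate = 7.3000, posterior mean = 8.5586

The Pareto density is strictly decreasing on [x_m, ∞), so the mode is x_m = 7.3000.
Mean = α·x_m/(α−1) = 6.8·7.3/5.8 = 8.5586.
Right-skewed posterior ⇒ mode < mean.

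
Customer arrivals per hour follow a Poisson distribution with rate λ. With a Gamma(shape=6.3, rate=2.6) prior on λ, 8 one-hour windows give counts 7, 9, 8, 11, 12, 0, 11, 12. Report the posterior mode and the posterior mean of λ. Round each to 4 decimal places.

MAP: 7.1038. Posterior mean: 7.1981.

Σ counts = 70. Posterior: Gamma(shape = 6.3+70 = 76.3, rate = 2.6+8 = 10.6).
Mode = (α−1)/β = 75.3/10.6 = 7.1038.
Mean = α/β = 76.3/10.6 = 7.1981.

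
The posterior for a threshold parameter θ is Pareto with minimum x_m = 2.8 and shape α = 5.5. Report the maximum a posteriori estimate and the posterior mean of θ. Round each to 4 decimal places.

The Pareto density is strictly decreasing on [x_m, ∞), so the mode is x_m = 2.8000.
Mean = α·x_m/(α−1) = 5.5·2.8/4.5 = 3.4222.

MAP = 2.8000; posterior mean = 3.4222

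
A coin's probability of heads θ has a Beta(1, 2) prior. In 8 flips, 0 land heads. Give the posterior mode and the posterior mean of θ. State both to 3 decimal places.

posterior mode = 0.000, posterior mean = 0.091

Posterior: Beta(1+0, 2+8) = Beta(1, 10).
Since α = 1 ≤ 1 and β > 1, the Beta density is monotone decreasing on [0,1]; the mode is at 0.
Mean = 1/(1+10) = 0.091.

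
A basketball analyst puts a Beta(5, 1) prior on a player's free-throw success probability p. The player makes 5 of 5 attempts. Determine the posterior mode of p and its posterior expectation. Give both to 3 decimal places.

Posterior: Beta(5+5, 1+0) = Beta(10, 1).
Since β = 1 ≤ 1 and α > 1, the Beta density is monotone increasing on [0,1]; the mode is at 1.
Mean = 10/(10+1) = 0.909.
The posterior is left-skewed, so the mode exceeds the mean.

p_MAP = 1.000, E[p|data] = 0.909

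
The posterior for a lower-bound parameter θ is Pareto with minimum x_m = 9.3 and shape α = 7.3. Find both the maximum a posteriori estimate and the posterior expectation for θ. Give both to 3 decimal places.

MAP = 9.300, posterior mean = 10.776

The Pareto density is strictly decreasing on [x_m, ∞), so the mode is x_m = 9.300.
Mean = α·x_m/(α−1) = 7.3·9.3/6.3 = 10.776.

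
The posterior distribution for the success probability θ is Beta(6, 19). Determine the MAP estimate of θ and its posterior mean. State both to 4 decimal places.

θ_MAP = 0.2174, E[θ|data] = 0.2400

Mode = (6−1)/(6+19−2) = 5/23 = 0.2174.
Mean = 6/(6+19) = 6/25 = 0.2400.
Right-skewed posterior ⇒ mode < mean.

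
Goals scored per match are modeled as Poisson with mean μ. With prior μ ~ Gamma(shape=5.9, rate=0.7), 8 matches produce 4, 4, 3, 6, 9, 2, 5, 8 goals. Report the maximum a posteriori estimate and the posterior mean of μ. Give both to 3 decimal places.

MAP = 5.276, posterior mean = 5.391

Σ counts = 41. Posterior: Gamma(shape = 5.9+41 = 46.9, rate = 0.7+8 = 8.7).
Mode = (α−1)/β = 45.9/8.7 = 5.276.
Mean = α/β = 46.9/8.7 = 5.391.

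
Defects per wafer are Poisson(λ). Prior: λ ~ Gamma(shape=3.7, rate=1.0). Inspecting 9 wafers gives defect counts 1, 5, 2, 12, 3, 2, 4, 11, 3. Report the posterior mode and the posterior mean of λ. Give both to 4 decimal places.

Σ counts = 43. Posterior: Gamma(shape = 3.7+43 = 46.7, rate = 1.0+9 = 10.0).
Mode = (α−1)/β = 45.7/10.0 = 4.5700.
Mean = α/β = 46.7/10.0 = 4.6700.
The mean is pulled above the mode by the posterior's right skew.

MAP: 4.5700. Posterior mean: 4.6700.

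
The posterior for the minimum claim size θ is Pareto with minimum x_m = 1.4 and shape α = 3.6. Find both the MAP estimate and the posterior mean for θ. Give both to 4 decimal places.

The Pareto density is strictly decreasing on [x_m, ∞), so the mode is x_m = 1.4000.
Mean = α·x_m/(α−1) = 3.6·1.4/2.6 = 1.9385.
Right-skewed posterior ⇒ mode < mean.

MAP estimate = 1.4000, posterior mean = 1.9385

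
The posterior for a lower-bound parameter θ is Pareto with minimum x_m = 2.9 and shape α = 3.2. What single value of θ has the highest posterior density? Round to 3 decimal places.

2.900

The Pareto density is strictly decreasing on [x_m, ∞), so the mode is x_m = 2.900.
Mean = α·x_m/(α−1) = 3.2·2.9/2.2 = 4.218.
This is the posterior mode — the MAP estimate.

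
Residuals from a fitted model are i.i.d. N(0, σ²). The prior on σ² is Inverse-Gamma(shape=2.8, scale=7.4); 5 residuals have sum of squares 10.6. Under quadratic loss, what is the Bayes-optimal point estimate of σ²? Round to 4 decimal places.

2.9535

Posterior: Inverse-Gamma(shape = 2.8+5/2 = 5.3, scale = 7.4+10.6/2 = 12.7).
Mode = β/(α+1) = 12.7/6.3 = 2.0159.
Mean = β/(α−1) = 12.7/4.3 = 2.9535.
Quadratic loss ⇒ the optimal estimator is the posterior mean.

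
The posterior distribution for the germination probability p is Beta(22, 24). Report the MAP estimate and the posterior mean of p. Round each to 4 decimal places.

MAP = 0.4773, posterior mean = 0.4783

Mode = (22−1)/(22+24−2) = 21/44 = 0.4773.
Mean = 22/(22+24) = 22/46 = 0.4783.
Mean > mode: the posterior has a right tail.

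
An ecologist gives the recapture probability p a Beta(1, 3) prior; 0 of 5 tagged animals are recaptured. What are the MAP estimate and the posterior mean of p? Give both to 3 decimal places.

p_MAP = 0.000, E[p|data] = 0.111

Posterior: Beta(1+0, 3+5) = Beta(1, 8).
Since α = 1 ≤ 1 and β > 1, the Beta density is monotone decreasing on [0,1]; the mode is at 0.
Mean = 1/(1+8) = 0.111.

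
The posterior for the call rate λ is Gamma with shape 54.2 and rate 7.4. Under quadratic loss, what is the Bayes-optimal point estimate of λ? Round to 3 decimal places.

Mode = (α−1)/β = 53.2/7.4 = 7.189.
Mean = α/β = 54.2/7.4 = 7.324.
Quadratic loss ⇒ the optimal estimator is the posterior mean.

7.324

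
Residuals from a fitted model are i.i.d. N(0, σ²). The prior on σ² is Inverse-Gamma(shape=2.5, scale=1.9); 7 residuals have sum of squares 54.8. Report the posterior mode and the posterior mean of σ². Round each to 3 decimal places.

MAP: 4.186. Posterior mean: 5.860.

Posterior: Inverse-Gamma(shape = 2.5+7/2 = 6.0, scale = 1.9+54.8/2 = 29.3).
Mode = β/(α+1) = 29.3/7.0 = 4.186.
Mean = β/(α−1) = 29.3/5.0 = 5.860.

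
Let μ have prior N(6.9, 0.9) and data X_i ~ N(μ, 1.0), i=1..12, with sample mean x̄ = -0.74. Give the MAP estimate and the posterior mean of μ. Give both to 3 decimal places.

MAP = -0.093, posterior mean = -0.093

Posterior for μ is Normal. Precision-weighted mean: (1/0.9·6.9 + 12/1.0·-0.74) / (1/0.9 + 12/1.0) = -0.093.
A Normal posterior is symmetric, so mode = mean.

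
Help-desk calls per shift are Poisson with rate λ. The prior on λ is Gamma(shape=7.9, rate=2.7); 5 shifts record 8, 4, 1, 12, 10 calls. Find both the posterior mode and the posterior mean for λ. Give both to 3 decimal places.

MAP = 5.442; posterior mean = 5.571

Σ counts = 35. Posterior: Gamma(shape = 7.9+35 = 42.9, rate = 2.7+5 = 7.7).
Mode = (α−1)/β = 41.9/7.7 = 5.442.
Mean = α/β = 42.9/7.7 = 5.571.
The mean is pulled above the mode by the posterior's right skew.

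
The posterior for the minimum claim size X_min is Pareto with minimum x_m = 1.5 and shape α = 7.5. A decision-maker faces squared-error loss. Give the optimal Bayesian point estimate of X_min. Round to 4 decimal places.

1.7308

The Pareto density is strictly decreasing on [x_m, ∞), so the mode is x_m = 1.5000.
Mean = α·x_m/(α−1) = 7.5·1.5/6.5 = 1.7308.
Squared-error loss ⇒ the optimal estimator is the posterior mean.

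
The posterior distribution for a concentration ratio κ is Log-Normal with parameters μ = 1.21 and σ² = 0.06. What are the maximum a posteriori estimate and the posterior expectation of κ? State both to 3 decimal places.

κ_MAP = 3.158, E[κ|data] = 3.456

Mode = exp(μ − σ²) = exp(1.15) = 3.158.
Mean = exp(μ + σ²/2) = exp(1.240) = 3.456.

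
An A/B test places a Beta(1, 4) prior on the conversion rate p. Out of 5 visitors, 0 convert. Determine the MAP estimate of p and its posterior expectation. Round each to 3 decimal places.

MAP estimate = 0.000, posterior expectation = 0.100

Posterior: Beta(1+0, 4+5) = Beta(1, 9).
Since α = 1 ≤ 1 and β > 1, the Beta density is monotone decreasing on [0,1]; the mode is at 0.
Mean = 1/(1+9) = 0.100.
Mean > mode: the posterior has a right tail.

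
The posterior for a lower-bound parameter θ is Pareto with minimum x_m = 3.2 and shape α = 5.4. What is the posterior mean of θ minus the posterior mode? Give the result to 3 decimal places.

The Pareto density is strictly decreasing on [x_m, ∞), so the mode is x_m = 3.200.
Mean = α·x_m/(α−1) = 5.4·3.2/4.4 = 3.927.
Difference = 3.927 − 3.200 = 0.727.

0.727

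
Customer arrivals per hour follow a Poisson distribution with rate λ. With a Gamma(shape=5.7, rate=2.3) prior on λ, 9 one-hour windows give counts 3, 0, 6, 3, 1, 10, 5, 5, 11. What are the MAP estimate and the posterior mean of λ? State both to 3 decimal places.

MAP = 4.310, posterior mean = 4.398

Σ counts = 44. Posterior: Gamma(shape = 5.7+44 = 49.7, rate = 2.3+9 = 11.3).
Mode = (α−1)/β = 48.7/11.3 = 4.310.
Mean = α/β = 49.7/11.3 = 4.398.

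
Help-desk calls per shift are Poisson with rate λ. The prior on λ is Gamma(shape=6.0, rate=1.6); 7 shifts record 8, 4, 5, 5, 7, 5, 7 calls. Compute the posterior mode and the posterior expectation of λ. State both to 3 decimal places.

Σ counts = 41. Posterior: Gamma(shape = 6.0+41 = 47.0, rate = 1.6+7 = 8.6).
Mode = (α−1)/β = 46.0/8.6 = 5.349.
Mean = α/β = 47.0/8.6 = 5.465.
The posterior is right-skewed, so the mean exceeds the mode.

MAP: 5.349. Posterior mean: 5.465.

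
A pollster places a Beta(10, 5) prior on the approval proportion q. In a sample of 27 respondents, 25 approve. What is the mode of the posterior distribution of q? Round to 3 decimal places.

0.850

Posterior: Beta(10+25, 5+2) = Beta(35, 7).
Mode = (35−1)/(35+7−2) = 34/40 = 0.850.
Mean = 35/(35+7) = 35/42 = 0.833.
This is the posterior mode — the MAP estimate.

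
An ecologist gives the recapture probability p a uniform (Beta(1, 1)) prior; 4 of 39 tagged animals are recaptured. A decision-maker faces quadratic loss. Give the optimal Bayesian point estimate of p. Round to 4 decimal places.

0.1220

Posterior: Beta(1+4, 1+35) = Beta(5, 36).
Mode = (5−1)/(5+36−2) = 4/39 = 0.1026.
With a flat prior the MAP equals the MLE, 4/39.
Mean = 5/(5+36) = 5/41 = 0.1220.
Quadratic loss ⇒ the optimal estimator is the posterior mean.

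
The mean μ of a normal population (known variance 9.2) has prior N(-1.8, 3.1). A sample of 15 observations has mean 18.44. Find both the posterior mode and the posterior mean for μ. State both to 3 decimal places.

MAP: 15.097. Posterior mean: 15.097.

Posterior for μ is Normal. Precision-weighted mean: (1/3.1·-1.8 + 15/9.2·18.44) / (1/3.1 + 15/9.2) = 15.097.
A Normal posterior is symmetric, so mode = mean.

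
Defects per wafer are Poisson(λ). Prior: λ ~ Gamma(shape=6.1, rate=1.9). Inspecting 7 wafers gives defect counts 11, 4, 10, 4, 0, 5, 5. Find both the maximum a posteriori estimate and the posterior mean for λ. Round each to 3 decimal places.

Σ counts = 39. Posterior: Gamma(shape = 6.1+39 = 45.1, rate = 1.9+7 = 8.9).
Mode = (α−1)/β = 44.1/8.9 = 4.955.
Mean = α/β = 45.1/8.9 = 5.067.

MAP = 4.955, posterior mean = 5.067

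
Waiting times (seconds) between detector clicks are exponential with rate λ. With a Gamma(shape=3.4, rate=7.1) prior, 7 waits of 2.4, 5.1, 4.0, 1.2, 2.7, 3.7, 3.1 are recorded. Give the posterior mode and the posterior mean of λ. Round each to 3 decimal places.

Σ times = 22.2. Posterior: Gamma(shape = 3.4+7 = 10.4, rate = 7.1+22.2 = 29.3).
Mode = (α−1)/β = 9.4/29.3 = 0.321.
Mean = α/β = 10.4/29.3 = 0.355.

MAP = 0.321; posterior mean = 0.355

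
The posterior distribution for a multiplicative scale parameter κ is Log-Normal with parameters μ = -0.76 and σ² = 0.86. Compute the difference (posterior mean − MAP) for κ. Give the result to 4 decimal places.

0.5210

Mode = exp(μ − σ²) = exp(-1.62) = 0.1979.
Mean = exp(μ + σ²/2) = exp(-0.330) = 0.7189.
Difference = 0.7189 − 0.1979 = 0.5210.
Right-skewed posterior ⇒ mode < mean.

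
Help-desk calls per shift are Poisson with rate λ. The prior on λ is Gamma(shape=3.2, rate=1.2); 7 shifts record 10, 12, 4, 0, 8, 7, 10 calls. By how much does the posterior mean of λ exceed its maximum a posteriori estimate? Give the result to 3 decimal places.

Σ counts = 51. Posterior: Gamma(shape = 3.2+51 = 54.2, rate = 1.2+7 = 8.2).
Mode = (α−1)/β = 53.2/8.2 = 6.488.
Mean = α/β = 54.2/8.2 = 6.610.
Difference = 6.610 − 6.488 = 0.122.

0.122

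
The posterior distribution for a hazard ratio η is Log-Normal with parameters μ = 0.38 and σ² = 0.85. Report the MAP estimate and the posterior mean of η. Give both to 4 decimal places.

Mode = exp(μ − σ²) = exp(-0.47) = 0.6250.
Mean = exp(μ + σ²/2) = exp(0.805) = 2.2367.

MAP = 0.6250, posterior mean = 2.2367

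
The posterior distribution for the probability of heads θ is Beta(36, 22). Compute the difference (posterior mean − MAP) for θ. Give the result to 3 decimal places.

-0.004

Mode = (36−1)/(36+22−2) = 35/56 = 0.625.
Mean = 36/(36+22) = 36/58 = 0.621.
Difference = 0.621 − 0.625 = -0.004.
The mean is pulled below the mode by the posterior's left skew.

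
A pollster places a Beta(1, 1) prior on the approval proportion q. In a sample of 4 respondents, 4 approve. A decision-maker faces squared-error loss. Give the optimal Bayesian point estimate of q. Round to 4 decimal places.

Posterior: Beta(1+4, 1+0) = Beta(5, 1).
Since β = 1 ≤ 1 and α > 1, the Beta density is monotone increasing on [0,1]; the mode is at 1.
Mean = 5/(5+1) = 0.8333.
Squared-error loss ⇒ the optimal estimator is the posterior mean.

0.8333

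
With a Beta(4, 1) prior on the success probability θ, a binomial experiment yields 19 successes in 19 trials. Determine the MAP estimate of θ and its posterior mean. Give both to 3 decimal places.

Posterior: Beta(4+19, 1+0) = Beta(23, 1).
Since β = 1 ≤ 1 and α > 1, the Beta density is monotone increasing on [0,1]; the mode is at 1.
Mean = 23/(23+1) = 0.958.

MAP estimate = 1.000, posterior mean = 0.958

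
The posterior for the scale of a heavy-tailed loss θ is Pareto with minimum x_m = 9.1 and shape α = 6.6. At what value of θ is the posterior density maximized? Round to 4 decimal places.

9.1000

The Pareto density is strictly decreasing on [x_m, ∞), so the mode is x_m = 9.1000.
Mean = α·x_m/(α−1) = 6.6·9.1/5.6 = 10.7250.
This is the posterior mode — the MAP estimate.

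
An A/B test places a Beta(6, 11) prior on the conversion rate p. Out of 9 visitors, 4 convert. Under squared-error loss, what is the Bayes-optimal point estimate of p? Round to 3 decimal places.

0.385

Posterior: Beta(6+4, 11+5) = Beta(10, 16).
Mode = (10−1)/(10+16−2) = 9/24 = 0.375.
Mean = 10/(10+16) = 10/26 = 0.385.
Squared-error loss ⇒ the optimal estimator is the posterior mean.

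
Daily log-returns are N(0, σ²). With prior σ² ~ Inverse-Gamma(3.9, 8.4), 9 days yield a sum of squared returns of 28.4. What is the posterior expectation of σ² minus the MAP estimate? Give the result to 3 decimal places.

Posterior: Inverse-Gamma(shape = 3.9+9/2 = 8.4, scale = 8.4+28.4/2 = 22.6).
Mode = β/(α+1) = 22.6/9.4 = 2.404.
Mean = β/(α−1) = 22.6/7.4 = 3.054.
Difference = 3.054 − 2.404 = 0.650.

0.650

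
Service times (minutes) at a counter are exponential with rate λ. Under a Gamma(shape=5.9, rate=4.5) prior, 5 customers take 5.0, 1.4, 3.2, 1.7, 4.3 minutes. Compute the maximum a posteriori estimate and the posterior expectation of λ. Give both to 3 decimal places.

λ_MAP = 0.493, E[λ|data] = 0.542

Σ times = 15.6. Posterior: Gamma(shape = 5.9+5 = 10.9, rate = 4.5+15.6 = 20.1).
Mode = (α−1)/β = 9.9/20.1 = 0.493.
Mean = α/β = 10.9/20.1 = 0.542.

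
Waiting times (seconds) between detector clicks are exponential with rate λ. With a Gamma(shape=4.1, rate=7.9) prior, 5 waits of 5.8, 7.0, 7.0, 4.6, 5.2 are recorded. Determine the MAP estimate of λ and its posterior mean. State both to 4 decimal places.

Σ times = 29.6. Posterior: Gamma(shape = 4.1+5 = 9.1, rate = 7.9+29.6 = 37.5).
Mode = (α−1)/β = 8.1/37.5 = 0.2160.
Mean = α/β = 9.1/37.5 = 0.2427.
Mean > mode: the posterior has a right tail.

MAP estimate = 0.2160, posterior mean = 0.2427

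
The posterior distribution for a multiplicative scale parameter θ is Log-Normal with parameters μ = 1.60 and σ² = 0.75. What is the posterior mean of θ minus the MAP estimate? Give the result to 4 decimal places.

Mode = exp(μ − σ²) = exp(0.85) = 2.3396.
Mean = exp(μ + σ²/2) = exp(1.975) = 7.2066.
Difference = 7.2066 − 2.3396 = 4.8670.

4.8670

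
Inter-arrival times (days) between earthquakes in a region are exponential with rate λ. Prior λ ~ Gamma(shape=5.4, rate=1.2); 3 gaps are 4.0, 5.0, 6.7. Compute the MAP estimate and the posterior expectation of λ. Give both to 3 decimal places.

λ_MAP = 0.438, E[λ|data] = 0.497

Σ times = 15.7. Posterior: Gamma(shape = 5.4+3 = 8.4, rate = 1.2+15.7 = 16.9).
Mode = (α−1)/β = 7.4/16.9 = 0.438.
Mean = α/β = 8.4/16.9 = 0.497.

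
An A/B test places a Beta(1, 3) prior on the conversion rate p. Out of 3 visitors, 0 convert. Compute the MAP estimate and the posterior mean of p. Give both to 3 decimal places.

Posterior: Beta(1+0, 3+3) = Beta(1, 6).
Since α = 1 ≤ 1 and β > 1, the Beta density is monotone decreasing on [0,1]; the mode is at 0.
Mean = 1/(1+6) = 0.143.
Mean > mode: the posterior has a right tail.

MAP = 0.000, posterior mean = 0.143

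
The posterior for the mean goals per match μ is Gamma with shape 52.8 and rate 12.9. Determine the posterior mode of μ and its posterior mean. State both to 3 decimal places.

MAP = 4.016, posterior mean = 4.093

Mode = (α−1)/β = 51.8/12.9 = 4.016.
Mean = α/β = 52.8/12.9 = 4.093.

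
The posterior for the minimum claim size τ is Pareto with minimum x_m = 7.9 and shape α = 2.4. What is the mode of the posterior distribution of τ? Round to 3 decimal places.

7.900

The Pareto density is strictly decreasing on [x_m, ∞), so the mode is x_m = 7.900.
Mean = α·x_m/(α−1) = 2.4·7.9/1.4 = 13.543.
This is the posterior mode — the MAP estimate.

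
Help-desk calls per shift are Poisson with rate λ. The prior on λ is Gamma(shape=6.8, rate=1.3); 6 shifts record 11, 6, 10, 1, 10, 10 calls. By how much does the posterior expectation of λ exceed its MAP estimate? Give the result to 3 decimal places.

Σ counts = 48. Posterior: Gamma(shape = 6.8+48 = 54.8, rate = 1.3+6 = 7.3).
Mode = (α−1)/β = 53.8/7.3 = 7.370.
Mean = α/β = 54.8/7.3 = 7.507.
Difference = 7.507 − 7.370 = 0.137.
Right-skewed posterior ⇒ mode < mean.

0.137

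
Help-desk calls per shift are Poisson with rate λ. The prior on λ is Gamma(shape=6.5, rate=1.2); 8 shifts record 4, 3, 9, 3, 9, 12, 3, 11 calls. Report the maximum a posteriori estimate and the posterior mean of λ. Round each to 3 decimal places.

maximum a posteriori estimate = 6.467, posterior mean = 6.576

Σ counts = 54. Posterior: Gamma(shape = 6.5+54 = 60.5, rate = 1.2+8 = 9.2).
Mode = (α−1)/β = 59.5/9.2 = 6.467.
Mean = α/β = 60.5/9.2 = 6.576.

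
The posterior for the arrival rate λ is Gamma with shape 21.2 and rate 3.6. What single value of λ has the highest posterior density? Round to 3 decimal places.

5.611

Mode = (α−1)/β = 20.2/3.6 = 5.611.
Mean = α/β = 21.2/3.6 = 5.889.
This is the posterior mode — the MAP estimate.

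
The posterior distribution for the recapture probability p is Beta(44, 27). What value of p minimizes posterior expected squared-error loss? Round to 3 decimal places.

Mode = (44−1)/(44+27−2) = 43/69 = 0.623.
Mean = 44/(44+27) = 44/71 = 0.620.
Squared-error loss ⇒ the optimal estimator is the posterior mean.

0.620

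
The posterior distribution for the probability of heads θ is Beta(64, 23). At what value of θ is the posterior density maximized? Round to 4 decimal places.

Mode = (64−1)/(64+23−2) = 63/85 = 0.7412.
Mean = 64/(64+23) = 64/87 = 0.7356.
This is the posterior mode — the MAP estimate.

0.7412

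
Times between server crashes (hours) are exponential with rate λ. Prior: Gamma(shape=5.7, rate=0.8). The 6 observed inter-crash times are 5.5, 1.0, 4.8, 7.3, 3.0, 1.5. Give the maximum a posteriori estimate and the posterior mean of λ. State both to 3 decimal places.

λ_MAP = 0.448, E[λ|data] = 0.490

Σ times = 23.1. Posterior: Gamma(shape = 5.7+6 = 11.7, rate = 0.8+23.1 = 23.9).
Mode = (α−1)/β = 10.7/23.9 = 0.448.
Mean = α/β = 11.7/23.9 = 0.490.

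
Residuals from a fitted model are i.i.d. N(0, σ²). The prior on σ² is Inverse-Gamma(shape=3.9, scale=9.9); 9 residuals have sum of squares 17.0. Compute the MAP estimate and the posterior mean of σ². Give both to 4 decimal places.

σ²_MAP = 1.9574, E[σ²|data] = 2.4865

Posterior: Inverse-Gamma(shape = 3.9+9/2 = 8.4, scale = 9.9+17.0/2 = 18.4).
Mode = β/(α+1) = 18.4/9.4 = 1.9574.
Mean = β/(α−1) = 18.4/7.4 = 2.4865.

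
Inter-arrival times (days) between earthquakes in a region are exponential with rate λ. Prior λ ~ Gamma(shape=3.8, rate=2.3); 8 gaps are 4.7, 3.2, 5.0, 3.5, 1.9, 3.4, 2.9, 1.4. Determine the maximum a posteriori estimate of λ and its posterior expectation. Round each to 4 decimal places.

MAP: 0.3816. Posterior mean: 0.4170.

Σ times = 26.0. Posterior: Gamma(shape = 3.8+8 = 11.8, rate = 2.3+26.0 = 28.3).
Mode = (α−1)/β = 10.8/28.3 = 0.3816.
Mean = α/β = 11.8/28.3 = 0.4170.
Right-skewed posterior ⇒ mode < mean.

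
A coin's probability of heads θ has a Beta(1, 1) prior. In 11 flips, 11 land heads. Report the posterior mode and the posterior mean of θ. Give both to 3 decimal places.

Posterior: Beta(1+11, 1+0) = Beta(12, 1).
Since β = 1 ≤ 1 and α > 1, the Beta density is monotone increasing on [0,1]; the mode is at 1.
Mean = 12/(12+1) = 0.923.
The mean is pulled below the mode by the posterior's left skew.

MAP: 1.000. Posterior mean: 0.923.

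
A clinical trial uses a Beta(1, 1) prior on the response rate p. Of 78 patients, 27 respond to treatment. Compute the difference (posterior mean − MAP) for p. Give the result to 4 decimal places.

Posterior: Beta(1+27, 1+51) = Beta(28, 52).
Mode = (28−1)/(28+52−2) = 27/78 = 0.3462.
With a flat prior the MAP equals the MLE, 27/78.
Mean = 28/(28+52) = 28/80 = 0.3500.
Difference = 0.3500 − 0.3462 = 0.0038.

0.0038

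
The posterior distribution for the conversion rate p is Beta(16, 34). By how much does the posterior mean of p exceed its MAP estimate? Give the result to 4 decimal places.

Mode = (16−1)/(16+34−2) = 15/48 = 0.3125.
Mean = 16/(16+34) = 16/50 = 0.3200.
Difference = 0.3200 − 0.3125 = 0.0075.

0.0075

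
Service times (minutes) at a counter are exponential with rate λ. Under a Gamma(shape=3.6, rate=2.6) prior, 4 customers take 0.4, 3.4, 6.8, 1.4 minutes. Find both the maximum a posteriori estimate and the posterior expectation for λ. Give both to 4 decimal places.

Σ times = 12.0. Posterior: Gamma(shape = 3.6+4 = 7.6, rate = 2.6+12.0 = 14.6).
Mode = (α−1)/β = 6.6/14.6 = 0.4521.
Mean = α/β = 7.6/14.6 = 0.5205.

maximum a posteriori estimate = 0.4521, posterior expectation = 0.5205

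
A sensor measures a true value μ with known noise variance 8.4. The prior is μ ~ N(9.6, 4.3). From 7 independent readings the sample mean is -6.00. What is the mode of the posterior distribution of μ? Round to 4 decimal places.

Posterior for μ is Normal. Precision-weighted mean: (1/4.3·9.6 + 7/8.4·-6.00) / (1/4.3 + 7/8.4) = -2.5964.
A Normal posterior is symmetric, so mode = mean.
This is the posterior mode — the MAP estimate.

-2.5964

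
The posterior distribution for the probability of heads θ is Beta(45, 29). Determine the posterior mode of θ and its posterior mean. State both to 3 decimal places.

MAP = 0.611; posterior mean = 0.608

Mode = (45−1)/(45+29−2) = 44/72 = 0.611.
Mean = 45/(45+29) = 45/74 = 0.608.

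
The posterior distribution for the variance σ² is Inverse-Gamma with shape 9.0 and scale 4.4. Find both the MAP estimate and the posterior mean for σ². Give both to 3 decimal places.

MAP: 0.440. Posterior mean: 0.550.

Mode = β/(α+1) = 4.4/10.0 = 0.440.
Mean = β/(α−1) = 4.4/8.0 = 0.550.
Mean > mode: the posterior has a right tail.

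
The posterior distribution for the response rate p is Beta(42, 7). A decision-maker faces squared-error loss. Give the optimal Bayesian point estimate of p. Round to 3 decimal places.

Mode = (42−1)/(42+7−2) = 41/47 = 0.872.
Mean = 42/(42+7) = 42/49 = 0.857.
Squared-error loss ⇒ the optimal estimator is the posterior mean.

0.857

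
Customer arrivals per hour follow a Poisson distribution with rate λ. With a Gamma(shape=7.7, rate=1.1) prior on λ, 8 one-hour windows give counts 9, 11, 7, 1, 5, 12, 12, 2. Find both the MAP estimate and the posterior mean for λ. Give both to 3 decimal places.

Σ counts = 59. Posterior: Gamma(shape = 7.7+59 = 66.7, rate = 1.1+8 = 9.1).
Mode = (α−1)/β = 65.7/9.1 = 7.220.
Mean = α/β = 66.7/9.1 = 7.330.

MAP: 7.220. Posterior mean: 7.330.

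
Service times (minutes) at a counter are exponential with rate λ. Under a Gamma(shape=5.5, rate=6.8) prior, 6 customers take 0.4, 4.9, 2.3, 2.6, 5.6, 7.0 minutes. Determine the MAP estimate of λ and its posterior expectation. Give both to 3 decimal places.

MAP estimate = 0.355, posterior expectation = 0.389

Σ times = 22.8. Posterior: Gamma(shape = 5.5+6 = 11.5, rate = 6.8+22.8 = 29.6).
Mode = (α−1)/β = 10.5/29.6 = 0.355.
Mean = α/β = 11.5/29.6 = 0.389.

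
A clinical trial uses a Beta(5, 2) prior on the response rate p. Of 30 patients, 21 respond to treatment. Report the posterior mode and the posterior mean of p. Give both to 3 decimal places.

posterior mode = 0.714, posterior mean = 0.703

Posterior: Beta(5+21, 2+9) = Beta(26, 11).
Mode = (26−1)/(26+11−2) = 25/35 = 0.714.
Mean = 26/(26+11) = 26/37 = 0.703.
The posterior is left-skewed, so the mode exceeds the mean.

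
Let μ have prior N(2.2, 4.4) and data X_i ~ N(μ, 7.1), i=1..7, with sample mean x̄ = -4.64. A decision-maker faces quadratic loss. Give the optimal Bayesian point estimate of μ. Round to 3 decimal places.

-3.359

Posterior for μ is Normal. Precision-weighted mean: (1/4.4·2.2 + 7/7.1·-4.64) / (1/4.4 + 7/7.1) = -3.359.
A Normal posterior is symmetric, so mode = mean.
Quadratic loss ⇒ the optimal estimator is the posterior mean.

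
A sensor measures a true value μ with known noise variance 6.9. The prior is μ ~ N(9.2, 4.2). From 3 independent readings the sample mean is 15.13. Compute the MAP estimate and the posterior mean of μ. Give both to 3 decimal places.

Posterior for μ is Normal. Precision-weighted mean: (1/4.2·9.2 + 3/6.9·15.13) / (1/4.2 + 3/6.9) = 13.032.
A Normal posterior is symmetric, so mode = mean.

μ_MAP = 13.032, E[μ|data] = 13.032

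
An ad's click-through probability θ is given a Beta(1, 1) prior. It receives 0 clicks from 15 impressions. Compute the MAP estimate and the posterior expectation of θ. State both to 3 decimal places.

Posterior: Beta(1+0, 1+15) = Beta(1, 16).
Since α = 1 ≤ 1 and β > 1, the Beta density is monotone decreasing on [0,1]; the mode is at 0.
Mean = 1/(1+16) = 0.059.
Right-skewed posterior ⇒ mode < mean.

MAP: 0.000. Posterior mean: 0.059.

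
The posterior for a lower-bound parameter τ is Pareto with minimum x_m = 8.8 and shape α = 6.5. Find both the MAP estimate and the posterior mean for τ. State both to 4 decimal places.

The Pareto density is strictly decreasing on [x_m, ∞), so the mode is x_m = 8.8000.
Mean = α·x_m/(α−1) = 6.5·8.8/5.5 = 10.4000.
The mean is pulled above the mode by the posterior's right skew.

MAP = 8.8000; posterior mean = 10.4000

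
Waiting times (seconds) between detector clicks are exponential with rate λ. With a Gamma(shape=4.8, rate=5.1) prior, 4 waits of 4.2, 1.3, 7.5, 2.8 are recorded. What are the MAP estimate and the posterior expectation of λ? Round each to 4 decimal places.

Σ times = 15.8. Posterior: Gamma(shape = 4.8+4 = 8.8, rate = 5.1+15.8 = 20.9).
Mode = (α−1)/β = 7.8/20.9 = 0.3732.
Mean = α/β = 8.8/20.9 = 0.4211.
The posterior is right-skewed, so the mean exceeds the mode.

λ_MAP = 0.3732, E[λ|data] = 0.4211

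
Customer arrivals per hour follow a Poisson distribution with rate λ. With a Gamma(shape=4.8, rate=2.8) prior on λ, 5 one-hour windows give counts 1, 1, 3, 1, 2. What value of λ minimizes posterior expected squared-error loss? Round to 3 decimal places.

1.641

Σ counts = 8. Posterior: Gamma(shape = 4.8+8 = 12.8, rate = 2.8+5 = 7.8).
Mode = (α−1)/β = 11.8/7.8 = 1.513.
Mean = α/β = 12.8/7.8 = 1.641.
Squared-error loss ⇒ the optimal estimator is the posterior mean.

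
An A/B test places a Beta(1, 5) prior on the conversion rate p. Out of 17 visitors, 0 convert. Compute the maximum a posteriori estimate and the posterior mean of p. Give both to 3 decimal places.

Posterior: Beta(1+0, 5+17) = Beta(1, 22).
Since α = 1 ≤ 1 and β > 1, the Beta density is monotone decreasing on [0,1]; the mode is at 0.
Mean = 1/(1+22) = 0.043.
The mean is pulled above the mode by the posterior's right skew.

p_MAP = 0.000, E[p|data] = 0.043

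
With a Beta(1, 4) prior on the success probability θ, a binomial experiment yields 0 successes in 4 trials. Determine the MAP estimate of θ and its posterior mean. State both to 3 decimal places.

MAP: 0.000. Posterior mean: 0.111.

Posterior: Beta(1+0, 4+4) = Beta(1, 8).
Since α = 1 ≤ 1 and β > 1, the Beta density is monotone decreasing on [0,1]; the mode is at 0.
Mean = 1/(1+8) = 0.111.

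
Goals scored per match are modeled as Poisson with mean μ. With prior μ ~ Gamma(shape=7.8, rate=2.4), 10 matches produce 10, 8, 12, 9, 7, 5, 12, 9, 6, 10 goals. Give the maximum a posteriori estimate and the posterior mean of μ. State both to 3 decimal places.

Σ counts = 88. Posterior: Gamma(shape = 7.8+88 = 95.8, rate = 2.4+10 = 12.4).
Mode = (α−1)/β = 94.8/12.4 = 7.645.
Mean = α/β = 95.8/12.4 = 7.726.

MAP = 7.645, posterior mean = 7.726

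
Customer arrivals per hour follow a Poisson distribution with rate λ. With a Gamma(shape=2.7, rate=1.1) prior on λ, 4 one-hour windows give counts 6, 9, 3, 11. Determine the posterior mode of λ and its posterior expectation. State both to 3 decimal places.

MAP = 6.020; posterior mean = 6.216

Σ counts = 29. Posterior: Gamma(shape = 2.7+29 = 31.7, rate = 1.1+4 = 5.1).
Mode = (α−1)/β = 30.7/5.1 = 6.020.
Mean = α/β = 31.7/5.1 = 6.216.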